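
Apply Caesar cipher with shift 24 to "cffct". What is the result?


Caesar cipher: shift "cffct" by 24
  'c' (pos 2) + 24 = pos 0 = 'a'
  'f' (pos 5) + 24 = pos 3 = 'd'
  'f' (pos 5) + 24 = pos 3 = 'd'
  'c' (pos 2) + 24 = pos 0 = 'a'
  't' (pos 19) + 24 = pos 17 = 'r'
Result: addar

addar


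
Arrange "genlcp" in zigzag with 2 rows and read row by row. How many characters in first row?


Zigzag "genlcp" into 2 rows:
Placing characters:
  'g' => row 0
  'e' => row 1
  'n' => row 0
  'l' => row 1
  'c' => row 0
  'p' => row 1
Rows:
  Row 0: "gnc"
  Row 1: "elp"
First row length: 3

3


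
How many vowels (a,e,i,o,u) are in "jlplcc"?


Input: jlplcc
Checking each character:
  'j' at position 0: consonant
  'l' at position 1: consonant
  'p' at position 2: consonant
  'l' at position 3: consonant
  'c' at position 4: consonant
  'c' at position 5: consonant
Total vowels: 0

0


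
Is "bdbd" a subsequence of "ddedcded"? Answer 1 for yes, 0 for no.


Check if "bdbd" is a subsequence of "ddedcded"
Greedy scan:
  Position 0 ('d'): no match needed
  Position 1 ('d'): no match needed
  Position 2 ('e'): no match needed
  Position 3 ('d'): no match needed
  Position 4 ('c'): no match needed
  Position 5 ('d'): no match needed
  Position 6 ('e'): no match needed
  Position 7 ('d'): no match needed
Only matched 0/4 characters => not a subsequence

0


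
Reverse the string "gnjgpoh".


Input: gnjgpoh
Reading characters right to left:
  Position 6: 'h'
  Position 5: 'o'
  Position 4: 'p'
  Position 3: 'g'
  Position 2: 'j'
  Position 1: 'n'
  Position 0: 'g'
Reversed: hopgjng

hopgjng


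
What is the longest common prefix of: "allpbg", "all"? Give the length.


Words: allpbg, all
  Position 0: all 'a' => match
  Position 1: all 'l' => match
  Position 2: all 'l' => match
LCP = "all" (length 3)

3


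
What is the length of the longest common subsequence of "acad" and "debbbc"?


LCS of "acad" and "debbbc"
DP table:
           d    e    b    b    b    c
      0    0    0    0    0    0    0
  a   0    0    0    0    0    0    0
  c   0    0    0    0    0    0    1
  a   0    0    0    0    0    0    1
  d   0    1    1    1    1    1    1
LCS length = dp[4][6] = 1

1


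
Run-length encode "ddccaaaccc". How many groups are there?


Input: ddccaaaccc
Scanning for consecutive runs:
  Group 1: 'd' x 2 (positions 0-1)
  Group 2: 'c' x 2 (positions 2-3)
  Group 3: 'a' x 3 (positions 4-6)
  Group 4: 'c' x 3 (positions 7-9)
Total groups: 4

4


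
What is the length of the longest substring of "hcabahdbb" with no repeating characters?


Input: "hcabahdbb"
Sliding window (track last position of each char):
  Position 0 ('h'): window [0,0] length 1 -- new best
  Position 1 ('c'): window [0,1] length 2 -- new best
  Position 2 ('a'): window [0,2] length 3 -- new best
  Position 3 ('b'): window [0,3] length 4 -- new best
  Position 4 ('a'): repeat (last at 2), move window start to 3
  Position 4 ('a'): window [3,4] length 2
  Position 5 ('h'): window [3,5] length 3
  Position 6 ('d'): window [3,6] length 4
  Position 7 ('b'): repeat (last at 3), move window start to 4
  Position 7 ('b'): window [4,7] length 4
  Position 8 ('b'): repeat (last at 7), move window start to 8
  Position 8 ('b'): window [8,8] length 1
Longest substring with no repeats: "hcab" with length 4

4


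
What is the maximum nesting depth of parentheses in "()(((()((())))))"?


Input: "()(((()((())))))"
Tracking depth:
  Position 0 '(': depth becomes 1
  Position 1 ')': depth becomes 0
  Position 2 '(': depth becomes 1
  Position 3 '(': depth becomes 2
  Position 4 '(': depth becomes 3
  Position 5 '(': depth becomes 4
  Position 6 ')': depth becomes 3
  Position 7 '(': depth becomes 4
  Position 8 '(': depth becomes 5
  Position 9 '(': depth becomes 6
  Position 10 ')': depth becomes 5
  Position 11 ')': depth becomes 4
  Position 12 ')': depth becomes 3
  Position 13 ')': depth becomes 2
  Position 14 ')': depth becomes 1
  Position 15 ')': depth becomes 0
Maximum depth reached: 6

6


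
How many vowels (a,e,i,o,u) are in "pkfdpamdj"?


Input: pkfdpamdj
Checking each character:
  'p' at position 0: consonant
  'k' at position 1: consonant
  'f' at position 2: consonant
  'd' at position 3: consonant
  'p' at position 4: consonant
  'a' at position 5: vowel (running total: 1)
  'm' at position 6: consonant
  'd' at position 7: consonant
  'j' at position 8: consonant
Total vowels: 1

1


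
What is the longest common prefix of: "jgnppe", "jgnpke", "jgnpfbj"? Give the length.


Words: jgnppe, jgnpke, jgnpfbj
  Position 0: all 'j' => match
  Position 1: all 'g' => match
  Position 2: all 'n' => match
  Position 3: all 'p' => match
  Position 4: ('p', 'k', 'f') => mismatch, stop
LCP = "jgnp" (length 4)

4


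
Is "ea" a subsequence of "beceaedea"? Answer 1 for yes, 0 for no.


Check if "ea" is a subsequence of "beceaedea"
Greedy scan:
  Position 0 ('b'): no match needed
  Position 1 ('e'): matches sub[0] = 'e'
  Position 2 ('c'): no match needed
  Position 3 ('e'): no match needed
  Position 4 ('a'): matches sub[1] = 'a'
  Position 5 ('e'): no match needed
  Position 6 ('d'): no match needed
  Position 7 ('e'): no match needed
  Position 8 ('a'): no match needed
All 2 characters matched => is a subsequence

1


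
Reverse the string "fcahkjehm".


Input: fcahkjehm
Reading characters right to left:
  Position 8: 'm'
  Position 7: 'h'
  Position 6: 'e'
  Position 5: 'j'
  Position 4: 'k'
  Position 3: 'h'
  Position 2: 'a'
  Position 1: 'c'
  Position 0: 'f'
Reversed: mhejkhacf

mhejkhacf


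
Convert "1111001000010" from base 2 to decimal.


Input: "1111001000010" in base 2
Positional expansion:
  Digit '1' (value 1) x 2^12 = 4096
  Digit '1' (value 1) x 2^11 = 2048
  Digit '1' (value 1) x 2^10 = 1024
  Digit '1' (value 1) x 2^9 = 512
  Digit '0' (value 0) x 2^8 = 0
  Digit '0' (value 0) x 2^7 = 0
  Digit '1' (value 1) x 2^6 = 64
  Digit '0' (value 0) x 2^5 = 0
  Digit '0' (value 0) x 2^4 = 0
  Digit '0' (value 0) x 2^3 = 0
  Digit '0' (value 0) x 2^2 = 0
  Digit '1' (value 1) x 2^1 = 2
  Digit '0' (value 0) x 2^0 = 0
Sum = 7746

7746


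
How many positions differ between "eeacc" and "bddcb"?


Comparing "eeacc" and "bddcb" position by position:
  Position 0: 'e' vs 'b' => DIFFER
  Position 1: 'e' vs 'd' => DIFFER
  Position 2: 'a' vs 'd' => DIFFER
  Position 3: 'c' vs 'c' => same
  Position 4: 'c' vs 'b' => DIFFER
Positions that differ: 4

4


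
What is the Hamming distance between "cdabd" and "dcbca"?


Comparing "cdabd" and "dcbca" position by position:
  Position 0: 'c' vs 'd' => differ
  Position 1: 'd' vs 'c' => differ
  Position 2: 'a' vs 'b' => differ
  Position 3: 'b' vs 'c' => differ
  Position 4: 'd' vs 'a' => differ
Total differences (Hamming distance): 5

5


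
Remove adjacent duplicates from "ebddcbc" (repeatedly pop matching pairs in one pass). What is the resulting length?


Input: ebddcbc
Stack-based adjacent duplicate removal:
  Read 'e': push. Stack: e
  Read 'b': push. Stack: eb
  Read 'd': push. Stack: ebd
  Read 'd': matches stack top 'd' => pop. Stack: eb
  Read 'c': push. Stack: ebc
  Read 'b': push. Stack: ebcb
  Read 'c': push. Stack: ebcbc
Final stack: "ebcbc" (length 5)

5


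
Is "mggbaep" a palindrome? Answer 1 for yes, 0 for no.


Input: mggbaep
Reversed: peabggm
  Compare pos 0 ('m') with pos 6 ('p'): MISMATCH
  Compare pos 1 ('g') with pos 5 ('e'): MISMATCH
  Compare pos 2 ('g') with pos 4 ('a'): MISMATCH
Result: not a palindrome

0


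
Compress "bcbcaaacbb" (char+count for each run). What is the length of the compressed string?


Input: bcbcaaacbb
Runs:
  'b' x 1 => "b1"
  'c' x 1 => "c1"
  'b' x 1 => "b1"
  'c' x 1 => "c1"
  'a' x 3 => "a3"
  'c' x 1 => "c1"
  'b' x 2 => "b2"
Compressed: "b1c1b1c1a3c1b2"
Compressed length: 14

14


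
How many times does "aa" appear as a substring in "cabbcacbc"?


Searching for "aa" in "cabbcacbc"
Scanning each position:
  Position 0: "ca" => no
  Position 1: "ab" => no
  Position 2: "bb" => no
  Position 3: "bc" => no
  Position 4: "ca" => no
  Position 5: "ac" => no
  Position 6: "cb" => no
  Position 7: "bc" => no
Total occurrences: 0

0


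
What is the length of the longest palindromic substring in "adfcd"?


Input: "adfcd"
Checking substrings for palindromes:
  No multi-char palindromic substrings found
Longest palindromic substring: "a" with length 1

1


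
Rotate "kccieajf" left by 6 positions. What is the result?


Input: "kccieajf", rotate left by 6
First 6 characters: "kcciea"
Remaining characters: "jf"
Concatenate remaining + first: "jf" + "kcciea" = "jfkcciea"

jfkcciea


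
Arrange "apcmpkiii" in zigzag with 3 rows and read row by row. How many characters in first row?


Zigzag "apcmpkiii" into 3 rows:
Placing characters:
  'a' => row 0
  'p' => row 1
  'c' => row 2
  'm' => row 1
  'p' => row 0
  'k' => row 1
  'i' => row 2
  'i' => row 1
  'i' => row 0
Rows:
  Row 0: "api"
  Row 1: "pmki"
  Row 2: "ci"
First row length: 3

3


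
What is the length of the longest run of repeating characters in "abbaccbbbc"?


Input: "abbaccbbbc"
Scanning for longest run:
  Position 1 ('b'): new char, reset run to 1
  Position 2 ('b'): continues run of 'b', length=2
  Position 3 ('a'): new char, reset run to 1
  Position 4 ('c'): new char, reset run to 1
  Position 5 ('c'): continues run of 'c', length=2
  Position 6 ('b'): new char, reset run to 1
  Position 7 ('b'): continues run of 'b', length=2
  Position 8 ('b'): continues run of 'b', length=3
  Position 9 ('c'): new char, reset run to 1
Longest run: 'b' with length 3

3


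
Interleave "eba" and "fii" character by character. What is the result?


Interleaving "eba" and "fii":
  Position 0: 'e' from first, 'f' from second => "ef"
  Position 1: 'b' from first, 'i' from second => "bi"
  Position 2: 'a' from first, 'i' from second => "ai"
Result: efbiai

efbiai


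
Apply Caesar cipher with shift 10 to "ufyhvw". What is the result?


Caesar cipher: shift "ufyhvw" by 10
  'u' (pos 20) + 10 = pos 4 = 'e'
  'f' (pos 5) + 10 = pos 15 = 'p'
  'y' (pos 24) + 10 = pos 8 = 'i'
  'h' (pos 7) + 10 = pos 17 = 'r'
  'v' (pos 21) + 10 = pos 5 = 'f'
  'w' (pos 22) + 10 = pos 6 = 'g'
Result: epirfg

epirfg


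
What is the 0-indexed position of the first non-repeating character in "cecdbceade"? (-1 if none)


Input: cecdbceade
Character frequencies:
  'a': 1
  'b': 1
  'c': 3
  'd': 2
  'e': 3
Scanning left to right for freq == 1:
  Position 0 ('c'): freq=3, skip
  Position 1 ('e'): freq=3, skip
  Position 2 ('c'): freq=3, skip
  Position 3 ('d'): freq=2, skip
  Position 4 ('b'): unique! => answer = 4

4


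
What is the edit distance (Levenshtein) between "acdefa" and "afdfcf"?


Computing edit distance: "acdefa" -> "afdfcf"
DP table:
           a    f    d    f    c    f
      0    1    2    3    4    5    6
  a   1    0    1    2    3    4    5
  c   2    1    1    2    3    3    4
  d   3    2    2    1    2    3    4
  e   4    3    3    2    2    3    4
  f   5    4    3    3    2    3    3
  a   6    5    4    4    3    3    4
Edit distance = dp[6][6] = 4

4


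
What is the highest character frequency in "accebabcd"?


Input: accebabcd
Character counts:
  'a': 2
  'b': 2
  'c': 3
  'd': 1
  'e': 1
Maximum frequency: 3

3


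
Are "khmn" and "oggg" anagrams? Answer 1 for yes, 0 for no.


Strings: "khmn", "oggg"
Sorted first:  hkmn
Sorted second: gggo
Differ at position 0: 'h' vs 'g' => not anagrams

0


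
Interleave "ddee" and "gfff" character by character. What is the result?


Interleaving "ddee" and "gfff":
  Position 0: 'd' from first, 'g' from second => "dg"
  Position 1: 'd' from first, 'f' from second => "df"
  Position 2: 'e' from first, 'f' from second => "ef"
  Position 3: 'e' from first, 'f' from second => "ef"
Result: dgdfefef

dgdfefef


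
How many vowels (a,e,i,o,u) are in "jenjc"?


Input: jenjc
Checking each character:
  'j' at position 0: consonant
  'e' at position 1: vowel (running total: 1)
  'n' at position 2: consonant
  'j' at position 3: consonant
  'c' at position 4: consonant
Total vowels: 1

1


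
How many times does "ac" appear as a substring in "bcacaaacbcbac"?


Searching for "ac" in "bcacaaacbcbac"
Scanning each position:
  Position 0: "bc" => no
  Position 1: "ca" => no
  Position 2: "ac" => MATCH
  Position 3: "ca" => no
  Position 4: "aa" => no
  Position 5: "aa" => no
  Position 6: "ac" => MATCH
  Position 7: "cb" => no
  Position 8: "bc" => no
  Position 9: "cb" => no
  Position 10: "ba" => no
  Position 11: "ac" => MATCH
Total occurrences: 3

3


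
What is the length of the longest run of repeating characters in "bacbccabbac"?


Input: "bacbccabbac"
Scanning for longest run:
  Position 1 ('a'): new char, reset run to 1
  Position 2 ('c'): new char, reset run to 1
  Position 3 ('b'): new char, reset run to 1
  Position 4 ('c'): new char, reset run to 1
  Position 5 ('c'): continues run of 'c', length=2
  Position 6 ('a'): new char, reset run to 1
  Position 7 ('b'): new char, reset run to 1
  Position 8 ('b'): continues run of 'b', length=2
  Position 9 ('a'): new char, reset run to 1
  Position 10 ('c'): new char, reset run to 1
Longest run: 'c' with length 2

2


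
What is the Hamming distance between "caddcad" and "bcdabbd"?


Comparing "caddcad" and "bcdabbd" position by position:
  Position 0: 'c' vs 'b' => differ
  Position 1: 'a' vs 'c' => differ
  Position 2: 'd' vs 'd' => same
  Position 3: 'd' vs 'a' => differ
  Position 4: 'c' vs 'b' => differ
  Position 5: 'a' vs 'b' => differ
  Position 6: 'd' vs 'd' => same
Total differences (Hamming distance): 5

5


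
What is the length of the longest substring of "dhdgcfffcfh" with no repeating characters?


Input: "dhdgcfffcfh"
Sliding window (track last position of each char):
  Position 0 ('d'): window [0,0] length 1 -- new best
  Position 1 ('h'): window [0,1] length 2 -- new best
  Position 2 ('d'): repeat (last at 0), move window start to 1
  Position 2 ('d'): window [1,2] length 2
  Position 3 ('g'): window [1,3] length 3 -- new best
  Position 4 ('c'): window [1,4] length 4 -- new best
  Position 5 ('f'): window [1,5] length 5 -- new best
  Position 6 ('f'): repeat (last at 5), move window start to 6
  Position 6 ('f'): window [6,6] length 1
  Position 7 ('f'): repeat (last at 6), move window start to 7
  Position 7 ('f'): window [7,7] length 1
  Position 8 ('c'): window [7,8] length 2
  Position 9 ('f'): repeat (last at 7), move window start to 8
  Position 9 ('f'): window [8,9] length 2
  Position 10 ('h'): window [8,10] length 3
Longest substring with no repeats: "hdgcf" with length 5

5


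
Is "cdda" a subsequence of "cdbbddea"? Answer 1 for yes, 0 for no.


Check if "cdda" is a subsequence of "cdbbddea"
Greedy scan:
  Position 0 ('c'): matches sub[0] = 'c'
  Position 1 ('d'): matches sub[1] = 'd'
  Position 2 ('b'): no match needed
  Position 3 ('b'): no match needed
  Position 4 ('d'): matches sub[2] = 'd'
  Position 5 ('d'): no match needed
  Position 6 ('e'): no match needed
  Position 7 ('a'): matches sub[3] = 'a'
All 4 characters matched => is a subsequence

1


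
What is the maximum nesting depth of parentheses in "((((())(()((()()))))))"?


Input: "((((())(()((()()))))))"
Tracking depth:
  Position 0 '(': depth becomes 1
  Position 1 '(': depth becomes 2
  Position 2 '(': depth becomes 3
  Position 3 '(': depth becomes 4
  Position 4 '(': depth becomes 5
  Position 5 ')': depth becomes 4
  Position 6 ')': depth becomes 3
  Position 7 '(': depth becomes 4
  Position 8 '(': depth becomes 5
  Position 9 ')': depth becomes 4
  Position 10 '(': depth becomes 5
  Position 11 '(': depth becomes 6
  Position 12 '(': depth becomes 7
  Position 13 ')': depth becomes 6
  Position 14 '(': depth becomes 7
  Position 15 ')': depth becomes 6
  Position 16 ')': depth becomes 5
  Position 17 ')': depth becomes 4
  Position 18 ')': depth becomes 3
  Position 19 ')': depth becomes 2
  Position 20 ')': depth becomes 1
  Position 21 ')': depth becomes 0
Maximum depth reached: 7

7


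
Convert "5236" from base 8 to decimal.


Input: "5236" in base 8
Positional expansion:
  Digit '5' (value 5) x 8^3 = 2560
  Digit '2' (value 2) x 8^2 = 128
  Digit '3' (value 3) x 8^1 = 24
  Digit '6' (value 6) x 8^0 = 6
Sum = 2718

2718


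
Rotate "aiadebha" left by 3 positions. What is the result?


Input: "aiadebha", rotate left by 3
First 3 characters: "aia"
Remaining characters: "debha"
Concatenate remaining + first: "debha" + "aia" = "debhaaia"

debhaaia


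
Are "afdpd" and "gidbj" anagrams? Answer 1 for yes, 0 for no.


Strings: "afdpd", "gidbj"
Sorted first:  addfp
Sorted second: bdgij
Differ at position 0: 'a' vs 'b' => not anagrams

0


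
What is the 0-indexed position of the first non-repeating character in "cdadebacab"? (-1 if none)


Input: cdadebacab
Character frequencies:
  'a': 3
  'b': 2
  'c': 2
  'd': 2
  'e': 1
Scanning left to right for freq == 1:
  Position 0 ('c'): freq=2, skip
  Position 1 ('d'): freq=2, skip
  Position 2 ('a'): freq=3, skip
  Position 3 ('d'): freq=2, skip
  Position 4 ('e'): unique! => answer = 4

4


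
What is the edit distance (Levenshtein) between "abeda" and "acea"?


Computing edit distance: "abeda" -> "acea"
DP table:
           a    c    e    a
      0    1    2    3    4
  a   1    0    1    2    3
  b   2    1    1    2    3
  e   3    2    2    1    2
  d   4    3    3    2    2
  a   5    4    4    3    2
Edit distance = dp[5][4] = 2

2


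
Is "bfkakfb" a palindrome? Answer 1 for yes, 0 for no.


Input: bfkakfb
Reversed: bfkakfb
  Compare pos 0 ('b') with pos 6 ('b'): match
  Compare pos 1 ('f') with pos 5 ('f'): match
  Compare pos 2 ('k') with pos 4 ('k'): match
Result: palindrome

1


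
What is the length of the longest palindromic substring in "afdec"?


Input: "afdec"
Checking substrings for palindromes:
  No multi-char palindromic substrings found
Longest palindromic substring: "a" with length 1

1


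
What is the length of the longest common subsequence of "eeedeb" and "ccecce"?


LCS of "eeedeb" and "ccecce"
DP table:
           c    c    e    c    c    e
      0    0    0    0    0    0    0
  e   0    0    0    1    1    1    1
  e   0    0    0    1    1    1    2
  e   0    0    0    1    1    1    2
  d   0    0    0    1    1    1    2
  e   0    0    0    1    1    1    2
  b   0    0    0    1    1    1    2
LCS length = dp[6][6] = 2

2


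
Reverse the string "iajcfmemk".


Input: iajcfmemk
Reading characters right to left:
  Position 8: 'k'
  Position 7: 'm'
  Position 6: 'e'
  Position 5: 'm'
  Position 4: 'f'
  Position 3: 'c'
  Position 2: 'j'
  Position 1: 'a'
  Position 0: 'i'
Reversed: kmemfcjai

kmemfcjai


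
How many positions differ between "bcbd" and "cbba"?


Comparing "bcbd" and "cbba" position by position:
  Position 0: 'b' vs 'c' => DIFFER
  Position 1: 'c' vs 'b' => DIFFER
  Position 2: 'b' vs 'b' => same
  Position 3: 'd' vs 'a' => DIFFER
Positions that differ: 3

3


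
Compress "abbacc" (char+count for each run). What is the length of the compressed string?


Input: abbacc
Runs:
  'a' x 1 => "a1"
  'b' x 2 => "b2"
  'a' x 1 => "a1"
  'c' x 2 => "c2"
Compressed: "a1b2a1c2"
Compressed length: 8

8


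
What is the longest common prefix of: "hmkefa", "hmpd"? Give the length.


Words: hmkefa, hmpd
  Position 0: all 'h' => match
  Position 1: all 'm' => match
  Position 2: ('k', 'p') => mismatch, stop
LCP = "hm" (length 2)

2


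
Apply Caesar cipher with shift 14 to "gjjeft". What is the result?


Caesar cipher: shift "gjjeft" by 14
  'g' (pos 6) + 14 = pos 20 = 'u'
  'j' (pos 9) + 14 = pos 23 = 'x'
  'j' (pos 9) + 14 = pos 23 = 'x'
  'e' (pos 4) + 14 = pos 18 = 's'
  'f' (pos 5) + 14 = pos 19 = 't'
  't' (pos 19) + 14 = pos 7 = 'h'
Result: uxxsth

uxxsth


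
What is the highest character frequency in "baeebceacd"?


Input: baeebceacd
Character counts:
  'a': 2
  'b': 2
  'c': 2
  'd': 1
  'e': 3
Maximum frequency: 3

3


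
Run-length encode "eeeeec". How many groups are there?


Input: eeeeec
Scanning for consecutive runs:
  Group 1: 'e' x 5 (positions 0-4)
  Group 2: 'c' x 1 (positions 5-5)
Total groups: 2

2


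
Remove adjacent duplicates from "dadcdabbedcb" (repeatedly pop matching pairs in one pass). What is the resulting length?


Input: dadcdabbedcb
Stack-based adjacent duplicate removal:
  Read 'd': push. Stack: d
  Read 'a': push. Stack: da
  Read 'd': push. Stack: dad
  Read 'c': push. Stack: dadc
  Read 'd': push. Stack: dadcd
  Read 'a': push. Stack: dadcda
  Read 'b': push. Stack: dadcdab
  Read 'b': matches stack top 'b' => pop. Stack: dadcda
  Read 'e': push. Stack: dadcdae
  Read 'd': push. Stack: dadcdaed
  Read 'c': push. Stack: dadcdaedc
  Read 'b': push. Stack: dadcdaedcb
Final stack: "dadcdaedcb" (length 10)

10


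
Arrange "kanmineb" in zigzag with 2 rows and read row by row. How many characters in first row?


Zigzag "kanmineb" into 2 rows:
Placing characters:
  'k' => row 0
  'a' => row 1
  'n' => row 0
  'm' => row 1
  'i' => row 0
  'n' => row 1
  'e' => row 0
  'b' => row 1
Rows:
  Row 0: "knie"
  Row 1: "amnb"
First row length: 4

4


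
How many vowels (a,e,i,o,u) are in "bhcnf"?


Input: bhcnf
Checking each character:
  'b' at position 0: consonant
  'h' at position 1: consonant
  'c' at position 2: consonant
  'n' at position 3: consonant
  'f' at position 4: consonant
Total vowels: 0

0


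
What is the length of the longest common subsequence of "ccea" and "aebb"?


LCS of "ccea" and "aebb"
DP table:
           a    e    b    b
      0    0    0    0    0
  c   0    0    0    0    0
  c   0    0    0    0    0
  e   0    0    1    1    1
  a   0    1    1    1    1
LCS length = dp[4][4] = 1

1


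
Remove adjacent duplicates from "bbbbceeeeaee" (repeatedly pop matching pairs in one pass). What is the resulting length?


Input: bbbbceeeeaee
Stack-based adjacent duplicate removal:
  Read 'b': push. Stack: b
  Read 'b': matches stack top 'b' => pop. Stack: (empty)
  Read 'b': push. Stack: b
  Read 'b': matches stack top 'b' => pop. Stack: (empty)
  Read 'c': push. Stack: c
  Read 'e': push. Stack: ce
  Read 'e': matches stack top 'e' => pop. Stack: c
  Read 'e': push. Stack: ce
  Read 'e': matches stack top 'e' => pop. Stack: c
  Read 'a': push. Stack: ca
  Read 'e': push. Stack: cae
  Read 'e': matches stack top 'e' => pop. Stack: ca
Final stack: "ca" (length 2)

2


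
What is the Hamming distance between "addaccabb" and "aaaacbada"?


Comparing "addaccabb" and "aaaacbada" position by position:
  Position 0: 'a' vs 'a' => same
  Position 1: 'd' vs 'a' => differ
  Position 2: 'd' vs 'a' => differ
  Position 3: 'a' vs 'a' => same
  Position 4: 'c' vs 'c' => same
  Position 5: 'c' vs 'b' => differ
  Position 6: 'a' vs 'a' => same
  Position 7: 'b' vs 'd' => differ
  Position 8: 'b' vs 'a' => differ
Total differences (Hamming distance): 5

5


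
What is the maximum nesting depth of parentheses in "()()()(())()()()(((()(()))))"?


Input: "()()()(())()()()(((()(()))))"
Tracking depth:
  Position 0 '(': depth becomes 1
  Position 1 ')': depth becomes 0
  Position 2 '(': depth becomes 1
  Position 3 ')': depth becomes 0
  Position 4 '(': depth becomes 1
  Position 5 ')': depth becomes 0
  Position 6 '(': depth becomes 1
  Position 7 '(': depth becomes 2
  Position 8 ')': depth becomes 1
  Position 9 ')': depth becomes 0
  Position 10 '(': depth becomes 1
  Position 11 ')': depth becomes 0
  Position 12 '(': depth becomes 1
  Position 13 ')': depth becomes 0
  Position 14 '(': depth becomes 1
  Position 15 ')': depth becomes 0
  Position 16 '(': depth becomes 1
  Position 17 '(': depth becomes 2
  Position 18 '(': depth becomes 3
  Position 19 '(': depth becomes 4
  Position 20 ')': depth becomes 3
  Position 21 '(': depth becomes 4
  Position 22 '(': depth becomes 5
  Position 23 ')': depth becomes 4
  Position 24 ')': depth becomes 3
  Position 25 ')': depth becomes 2
  Position 26 ')': depth becomes 1
  Position 27 ')': depth becomes 0
Maximum depth reached: 5

5


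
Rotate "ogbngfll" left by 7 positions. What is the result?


Input: "ogbngfll", rotate left by 7
First 7 characters: "ogbngfl"
Remaining characters: "l"
Concatenate remaining + first: "l" + "ogbngfl" = "logbngfl"

logbngfl


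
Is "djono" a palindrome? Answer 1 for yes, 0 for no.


Input: djono
Reversed: onojd
  Compare pos 0 ('d') with pos 4 ('o'): MISMATCH
  Compare pos 1 ('j') with pos 3 ('n'): MISMATCH
Result: not a palindrome

0


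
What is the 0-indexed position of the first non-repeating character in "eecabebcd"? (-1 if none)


Input: eecabebcd
Character frequencies:
  'a': 1
  'b': 2
  'c': 2
  'd': 1
  'e': 3
Scanning left to right for freq == 1:
  Position 0 ('e'): freq=3, skip
  Position 1 ('e'): freq=3, skip
  Position 2 ('c'): freq=2, skip
  Position 3 ('a'): unique! => answer = 3

3


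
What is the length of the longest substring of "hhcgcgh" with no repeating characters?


Input: "hhcgcgh"
Sliding window (track last position of each char):
  Position 0 ('h'): window [0,0] length 1 -- new best
  Position 1 ('h'): repeat (last at 0), move window start to 1
  Position 1 ('h'): window [1,1] length 1
  Position 2 ('c'): window [1,2] length 2 -- new best
  Position 3 ('g'): window [1,3] length 3 -- new best
  Position 4 ('c'): repeat (last at 2), move window start to 3
  Position 4 ('c'): window [3,4] length 2
  Position 5 ('g'): repeat (last at 3), move window start to 4
  Position 5 ('g'): window [4,5] length 2
  Position 6 ('h'): window [4,6] length 3
Longest substring with no repeats: "hcg" with length 3

3


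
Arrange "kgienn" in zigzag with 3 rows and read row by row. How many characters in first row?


Zigzag "kgienn" into 3 rows:
Placing characters:
  'k' => row 0
  'g' => row 1
  'i' => row 2
  'e' => row 1
  'n' => row 0
  'n' => row 1
Rows:
  Row 0: "kn"
  Row 1: "gen"
  Row 2: "i"
First row length: 2

2


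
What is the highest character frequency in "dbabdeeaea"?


Input: dbabdeeaea
Character counts:
  'a': 3
  'b': 2
  'd': 2
  'e': 3
Maximum frequency: 3

3


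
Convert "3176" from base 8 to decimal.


Input: "3176" in base 8
Positional expansion:
  Digit '3' (value 3) x 8^3 = 1536
  Digit '1' (value 1) x 8^2 = 64
  Digit '7' (value 7) x 8^1 = 56
  Digit '6' (value 6) x 8^0 = 6
Sum = 1662

1662


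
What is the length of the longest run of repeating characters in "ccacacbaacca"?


Input: "ccacacbaacca"
Scanning for longest run:
  Position 1 ('c'): continues run of 'c', length=2
  Position 2 ('a'): new char, reset run to 1
  Position 3 ('c'): new char, reset run to 1
  Position 4 ('a'): new char, reset run to 1
  Position 5 ('c'): new char, reset run to 1
  Position 6 ('b'): new char, reset run to 1
  Position 7 ('a'): new char, reset run to 1
  Position 8 ('a'): continues run of 'a', length=2
  Position 9 ('c'): new char, reset run to 1
  Position 10 ('c'): continues run of 'c', length=2
  Position 11 ('a'): new char, reset run to 1
Longest run: 'c' with length 2

2


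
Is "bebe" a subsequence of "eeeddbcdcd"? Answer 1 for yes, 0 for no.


Check if "bebe" is a subsequence of "eeeddbcdcd"
Greedy scan:
  Position 0 ('e'): no match needed
  Position 1 ('e'): no match needed
  Position 2 ('e'): no match needed
  Position 3 ('d'): no match needed
  Position 4 ('d'): no match needed
  Position 5 ('b'): matches sub[0] = 'b'
  Position 6 ('c'): no match needed
  Position 7 ('d'): no match needed
  Position 8 ('c'): no match needed
  Position 9 ('d'): no match needed
Only matched 1/4 characters => not a subsequence

0


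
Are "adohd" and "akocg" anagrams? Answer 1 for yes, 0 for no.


Strings: "adohd", "akocg"
Sorted first:  addho
Sorted second: acgko
Differ at position 1: 'd' vs 'c' => not anagrams

0


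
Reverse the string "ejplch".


Input: ejplch
Reading characters right to left:
  Position 5: 'h'
  Position 4: 'c'
  Position 3: 'l'
  Position 2: 'p'
  Position 1: 'j'
  Position 0: 'e'
Reversed: hclpje

hclpje


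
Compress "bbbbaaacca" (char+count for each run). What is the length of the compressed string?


Input: bbbbaaacca
Runs:
  'b' x 4 => "b4"
  'a' x 3 => "a3"
  'c' x 2 => "c2"
  'a' x 1 => "a1"
Compressed: "b4a3c2a1"
Compressed length: 8

8


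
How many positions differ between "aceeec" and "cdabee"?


Comparing "aceeec" and "cdabee" position by position:
  Position 0: 'a' vs 'c' => DIFFER
  Position 1: 'c' vs 'd' => DIFFER
  Position 2: 'e' vs 'a' => DIFFER
  Position 3: 'e' vs 'b' => DIFFER
  Position 4: 'e' vs 'e' => same
  Position 5: 'c' vs 'e' => DIFFER
Positions that differ: 5

5


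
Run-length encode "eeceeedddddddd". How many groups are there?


Input: eeceeedddddddd
Scanning for consecutive runs:
  Group 1: 'e' x 2 (positions 0-1)
  Group 2: 'c' x 1 (positions 2-2)
  Group 3: 'e' x 3 (positions 3-5)
  Group 4: 'd' x 8 (positions 6-13)
Total groups: 4

4


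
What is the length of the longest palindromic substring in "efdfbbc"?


Input: "efdfbbc"
Checking substrings for palindromes:
  [1:4] "fdf" (len 3) => palindrome
  [4:6] "bb" (len 2) => palindrome
Longest palindromic substring: "fdf" with length 3

3


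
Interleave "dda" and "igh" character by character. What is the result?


Interleaving "dda" and "igh":
  Position 0: 'd' from first, 'i' from second => "di"
  Position 1: 'd' from first, 'g' from second => "dg"
  Position 2: 'a' from first, 'h' from second => "ah"
Result: didgah

didgah


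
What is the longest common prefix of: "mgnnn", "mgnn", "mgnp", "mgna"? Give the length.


Words: mgnnn, mgnn, mgnp, mgna
  Position 0: all 'm' => match
  Position 1: all 'g' => match
  Position 2: all 'n' => match
  Position 3: ('n', 'n', 'p', 'a') => mismatch, stop
LCP = "mgn" (length 3)

3


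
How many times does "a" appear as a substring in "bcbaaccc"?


Searching for "a" in "bcbaaccc"
Scanning each position:
  Position 0: "b" => no
  Position 1: "c" => no
  Position 2: "b" => no
  Position 3: "a" => MATCH
  Position 4: "a" => MATCH
  Position 5: "c" => no
  Position 6: "c" => no
  Position 7: "c" => no
Total occurrences: 2

2


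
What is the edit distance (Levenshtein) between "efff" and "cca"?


Computing edit distance: "efff" -> "cca"
DP table:
           c    c    a
      0    1    2    3
  e   1    1    2    3
  f   2    2    2    3
  f   3    3    3    3
  f   4    4    4    4
Edit distance = dp[4][3] = 4

4


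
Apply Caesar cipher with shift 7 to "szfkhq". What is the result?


Caesar cipher: shift "szfkhq" by 7
  's' (pos 18) + 7 = pos 25 = 'z'
  'z' (pos 25) + 7 = pos 6 = 'g'
  'f' (pos 5) + 7 = pos 12 = 'm'
  'k' (pos 10) + 7 = pos 17 = 'r'
  'h' (pos 7) + 7 = pos 14 = 'o'
  'q' (pos 16) + 7 = pos 23 = 'x'
Result: zgmrox

zgmrox


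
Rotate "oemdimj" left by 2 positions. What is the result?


Input: "oemdimj", rotate left by 2
First 2 characters: "oe"
Remaining characters: "mdimj"
Concatenate remaining + first: "mdimj" + "oe" = "mdimjoe"

mdimjoe


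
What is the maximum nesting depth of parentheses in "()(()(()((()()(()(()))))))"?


Input: "()(()(()((()()(()(()))))))"
Tracking depth:
  Position 0 '(': depth becomes 1
  Position 1 ')': depth becomes 0
  Position 2 '(': depth becomes 1
  Position 3 '(': depth becomes 2
  Position 4 ')': depth becomes 1
  Position 5 '(': depth becomes 2
  Position 6 '(': depth becomes 3
  Position 7 ')': depth becomes 2
  Position 8 '(': depth becomes 3
  Position 9 '(': depth becomes 4
  Position 10 '(': depth becomes 5
  Position 11 ')': depth becomes 4
  Position 12 '(': depth becomes 5
  Position 13 ')': depth becomes 4
  Position 14 '(': depth becomes 5
  Position 15 '(': depth becomes 6
  Position 16 ')': depth becomes 5
  Position 17 '(': depth becomes 6
  Position 18 '(': depth becomes 7
  Position 19 ')': depth becomes 6
  Position 20 ')': depth becomes 5
  Position 21 ')': depth becomes 4
  Position 22 ')': depth becomes 3
  Position 23 ')': depth becomes 2
  Position 24 ')': depth becomes 1
  Position 25 ')': depth becomes 0
Maximum depth reached: 7

7


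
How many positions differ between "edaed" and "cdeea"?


Comparing "edaed" and "cdeea" position by position:
  Position 0: 'e' vs 'c' => DIFFER
  Position 1: 'd' vs 'd' => same
  Position 2: 'a' vs 'e' => DIFFER
  Position 3: 'e' vs 'e' => same
  Position 4: 'd' vs 'a' => DIFFER
Positions that differ: 3

3


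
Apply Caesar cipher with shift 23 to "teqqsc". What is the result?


Caesar cipher: shift "teqqsc" by 23
  't' (pos 19) + 23 = pos 16 = 'q'
  'e' (pos 4) + 23 = pos 1 = 'b'
  'q' (pos 16) + 23 = pos 13 = 'n'
  'q' (pos 16) + 23 = pos 13 = 'n'
  's' (pos 18) + 23 = pos 15 = 'p'
  'c' (pos 2) + 23 = pos 25 = 'z'
Result: qbnnpz

qbnnpz


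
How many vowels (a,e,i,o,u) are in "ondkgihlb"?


Input: ondkgihlb
Checking each character:
  'o' at position 0: vowel (running total: 1)
  'n' at position 1: consonant
  'd' at position 2: consonant
  'k' at position 3: consonant
  'g' at position 4: consonant
  'i' at position 5: vowel (running total: 2)
  'h' at position 6: consonant
  'l' at position 7: consonant
  'b' at position 8: consonant
Total vowels: 2

2


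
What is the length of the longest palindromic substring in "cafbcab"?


Input: "cafbcab"
Checking substrings for palindromes:
  No multi-char palindromic substrings found
Longest palindromic substring: "c" with length 1

1


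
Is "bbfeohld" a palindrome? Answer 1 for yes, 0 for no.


Input: bbfeohld
Reversed: dlhoefbb
  Compare pos 0 ('b') with pos 7 ('d'): MISMATCH
  Compare pos 1 ('b') with pos 6 ('l'): MISMATCH
  Compare pos 2 ('f') with pos 5 ('h'): MISMATCH
  Compare pos 3 ('e') with pos 4 ('o'): MISMATCH
Result: not a palindrome

0


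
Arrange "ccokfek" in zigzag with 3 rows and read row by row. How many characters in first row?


Zigzag "ccokfek" into 3 rows:
Placing characters:
  'c' => row 0
  'c' => row 1
  'o' => row 2
  'k' => row 1
  'f' => row 0
  'e' => row 1
  'k' => row 2
Rows:
  Row 0: "cf"
  Row 1: "cke"
  Row 2: "ok"
First row length: 2

2


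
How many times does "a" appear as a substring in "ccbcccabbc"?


Searching for "a" in "ccbcccabbc"
Scanning each position:
  Position 0: "c" => no
  Position 1: "c" => no
  Position 2: "b" => no
  Position 3: "c" => no
  Position 4: "c" => no
  Position 5: "c" => no
  Position 6: "a" => MATCH
  Position 7: "b" => no
  Position 8: "b" => no
  Position 9: "c" => no
Total occurrences: 1

1


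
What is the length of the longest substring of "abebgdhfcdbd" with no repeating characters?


Input: "abebgdhfcdbd"
Sliding window (track last position of each char):
  Position 0 ('a'): window [0,0] length 1 -- new best
  Position 1 ('b'): window [0,1] length 2 -- new best
  Position 2 ('e'): window [0,2] length 3 -- new best
  Position 3 ('b'): repeat (last at 1), move window start to 2
  Position 3 ('b'): window [2,3] length 2
  Position 4 ('g'): window [2,4] length 3
  Position 5 ('d'): window [2,5] length 4 -- new best
  Position 6 ('h'): window [2,6] length 5 -- new best
  Position 7 ('f'): window [2,7] length 6 -- new best
  Position 8 ('c'): window [2,8] length 7 -- new best
  Position 9 ('d'): repeat (last at 5), move window start to 6
  Position 9 ('d'): window [6,9] length 4
  Position 10 ('b'): window [6,10] length 5
  Position 11 ('d'): repeat (last at 9), move window start to 10
  Position 11 ('d'): window [10,11] length 2
Longest substring with no repeats: "ebgdhfc" with length 7

7


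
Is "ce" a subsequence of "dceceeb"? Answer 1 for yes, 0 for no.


Check if "ce" is a subsequence of "dceceeb"
Greedy scan:
  Position 0 ('d'): no match needed
  Position 1 ('c'): matches sub[0] = 'c'
  Position 2 ('e'): matches sub[1] = 'e'
  Position 3 ('c'): no match needed
  Position 4 ('e'): no match needed
  Position 5 ('e'): no match needed
  Position 6 ('b'): no match needed
All 2 characters matched => is a subsequence

1


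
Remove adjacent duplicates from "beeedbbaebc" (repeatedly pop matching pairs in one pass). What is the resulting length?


Input: beeedbbaebc
Stack-based adjacent duplicate removal:
  Read 'b': push. Stack: b
  Read 'e': push. Stack: be
  Read 'e': matches stack top 'e' => pop. Stack: b
  Read 'e': push. Stack: be
  Read 'd': push. Stack: bed
  Read 'b': push. Stack: bedb
  Read 'b': matches stack top 'b' => pop. Stack: bed
  Read 'a': push. Stack: beda
  Read 'e': push. Stack: bedae
  Read 'b': push. Stack: bedaeb
  Read 'c': push. Stack: bedaebc
Final stack: "bedaebc" (length 7)

7


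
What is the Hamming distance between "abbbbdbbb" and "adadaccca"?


Comparing "abbbbdbbb" and "adadaccca" position by position:
  Position 0: 'a' vs 'a' => same
  Position 1: 'b' vs 'd' => differ
  Position 2: 'b' vs 'a' => differ
  Position 3: 'b' vs 'd' => differ
  Position 4: 'b' vs 'a' => differ
  Position 5: 'd' vs 'c' => differ
  Position 6: 'b' vs 'c' => differ
  Position 7: 'b' vs 'c' => differ
  Position 8: 'b' vs 'a' => differ
Total differences (Hamming distance): 8

8


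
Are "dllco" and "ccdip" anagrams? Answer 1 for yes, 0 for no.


Strings: "dllco", "ccdip"
Sorted first:  cdllo
Sorted second: ccdip
Differ at position 1: 'd' vs 'c' => not anagrams

0


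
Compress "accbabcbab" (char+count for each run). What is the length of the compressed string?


Input: accbabcbab
Runs:
  'a' x 1 => "a1"
  'c' x 2 => "c2"
  'b' x 1 => "b1"
  'a' x 1 => "a1"
  'b' x 1 => "b1"
  'c' x 1 => "c1"
  'b' x 1 => "b1"
  'a' x 1 => "a1"
  'b' x 1 => "b1"
Compressed: "a1c2b1a1b1c1b1a1b1"
Compressed length: 18

18


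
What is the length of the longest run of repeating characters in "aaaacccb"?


Input: "aaaacccb"
Scanning for longest run:
  Position 1 ('a'): continues run of 'a', length=2
  Position 2 ('a'): continues run of 'a', length=3
  Position 3 ('a'): continues run of 'a', length=4
  Position 4 ('c'): new char, reset run to 1
  Position 5 ('c'): continues run of 'c', length=2
  Position 6 ('c'): continues run of 'c', length=3
  Position 7 ('b'): new char, reset run to 1
Longest run: 'a' with length 4

4


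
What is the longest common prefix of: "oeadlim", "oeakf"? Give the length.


Words: oeadlim, oeakf
  Position 0: all 'o' => match
  Position 1: all 'e' => match
  Position 2: all 'a' => match
  Position 3: ('d', 'k') => mismatch, stop
LCP = "oea" (length 3)

3


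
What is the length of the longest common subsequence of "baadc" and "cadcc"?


LCS of "baadc" and "cadcc"
DP table:
           c    a    d    c    c
      0    0    0    0    0    0
  b   0    0    0    0    0    0
  a   0    0    1    1    1    1
  a   0    0    1    1    1    1
  d   0    0    1    2    2    2
  c   0    1    1    2    3    3
LCS length = dp[5][5] = 3

3


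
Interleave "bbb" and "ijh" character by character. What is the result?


Interleaving "bbb" and "ijh":
  Position 0: 'b' from first, 'i' from second => "bi"
  Position 1: 'b' from first, 'j' from second => "bj"
  Position 2: 'b' from first, 'h' from second => "bh"
Result: bibjbh

bibjbh


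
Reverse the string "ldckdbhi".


Input: ldckdbhi
Reading characters right to left:
  Position 7: 'i'
  Position 6: 'h'
  Position 5: 'b'
  Position 4: 'd'
  Position 3: 'k'
  Position 2: 'c'
  Position 1: 'd'
  Position 0: 'l'
Reversed: ihbdkcdl

ihbdkcdl


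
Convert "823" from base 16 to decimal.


Input: "823" in base 16
Positional expansion:
  Digit '8' (value 8) x 16^2 = 2048
  Digit '2' (value 2) x 16^1 = 32
  Digit '3' (value 3) x 16^0 = 3
Sum = 2083

2083


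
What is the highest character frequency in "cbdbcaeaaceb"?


Input: cbdbcaeaaceb
Character counts:
  'a': 3
  'b': 3
  'c': 3
  'd': 1
  'e': 2
Maximum frequency: 3

3


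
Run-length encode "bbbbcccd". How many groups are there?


Input: bbbbcccd
Scanning for consecutive runs:
  Group 1: 'b' x 4 (positions 0-3)
  Group 2: 'c' x 3 (positions 4-6)
  Group 3: 'd' x 1 (positions 7-7)
Total groups: 3

3


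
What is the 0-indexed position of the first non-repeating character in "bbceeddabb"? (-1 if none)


Input: bbceeddabb
Character frequencies:
  'a': 1
  'b': 4
  'c': 1
  'd': 2
  'e': 2
Scanning left to right for freq == 1:
  Position 0 ('b'): freq=4, skip
  Position 1 ('b'): freq=4, skip
  Position 2 ('c'): unique! => answer = 2

2
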